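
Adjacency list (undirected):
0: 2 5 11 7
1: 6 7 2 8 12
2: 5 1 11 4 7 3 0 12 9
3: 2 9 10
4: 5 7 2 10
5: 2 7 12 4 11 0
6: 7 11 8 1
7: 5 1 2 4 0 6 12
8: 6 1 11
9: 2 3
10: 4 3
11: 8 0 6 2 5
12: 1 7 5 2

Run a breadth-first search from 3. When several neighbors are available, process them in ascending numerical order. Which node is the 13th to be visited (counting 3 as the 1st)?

8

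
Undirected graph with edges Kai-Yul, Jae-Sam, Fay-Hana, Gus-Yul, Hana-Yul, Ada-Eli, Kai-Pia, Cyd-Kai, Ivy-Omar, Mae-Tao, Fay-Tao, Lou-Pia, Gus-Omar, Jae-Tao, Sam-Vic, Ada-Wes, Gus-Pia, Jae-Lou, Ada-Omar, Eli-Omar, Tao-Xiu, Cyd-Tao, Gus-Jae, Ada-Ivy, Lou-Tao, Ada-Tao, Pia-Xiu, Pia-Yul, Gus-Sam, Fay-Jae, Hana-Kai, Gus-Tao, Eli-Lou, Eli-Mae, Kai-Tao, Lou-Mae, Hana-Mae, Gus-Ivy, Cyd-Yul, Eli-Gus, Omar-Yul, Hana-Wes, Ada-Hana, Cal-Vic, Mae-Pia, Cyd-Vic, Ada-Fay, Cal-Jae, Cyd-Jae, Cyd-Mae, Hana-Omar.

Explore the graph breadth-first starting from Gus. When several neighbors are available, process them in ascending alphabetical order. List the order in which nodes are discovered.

Visit Gus; enqueue Eli, Ivy, Jae, Omar, Pia, Sam, Tao, Yul → queue [Eli, Ivy, Jae, Omar, Pia, Sam, Tao, Yul]
Visit Eli; enqueue Ada, Lou, Mae → queue [Ivy, Jae, Omar, Pia, Sam, Tao, Yul, Ada, Lou, Mae]
Visit Ivy → queue [Jae, Omar, Pia, Sam, Tao, Yul, Ada, Lou, Mae]
Visit Jae; enqueue Cal, Cyd, Fay → queue [Omar, Pia, Sam, Tao, Yul, Ada, Lou, Mae, Cal, Cyd, Fay]
Visit Omar; enqueue Hana → queue [Pia, Sam, Tao, Yul, Ada, Lou, Mae, Cal, Cyd, Fay, Hana]
Visit Pia; enqueue Kai, Xiu → queue [Sam, Tao, Yul, Ada, Lou, Mae, Cal, Cyd, Fay, Hana, Kai, Xiu]
Visit Sam; enqueue Vic → queue [Tao, Yul, Ada, Lou, Mae, Cal, Cyd, Fay, Hana, Kai, Xiu, Vic]
Visit Tao → queue [Yul, Ada, Lou, Mae, Cal, Cyd, Fay, Hana, Kai, Xiu, Vic]
Visit Yul → queue [Ada, Lou, Mae, Cal, Cyd, Fay, Hana, Kai, Xiu, Vic]
Visit Ada; enqueue Wes → queue [Lou, Mae, Cal, Cyd, Fay, Hana, Kai, Xiu, Vic, Wes]
Visit Lou → queue [Mae, Cal, Cyd, Fay, Hana, Kai, Xiu, Vic, Wes]
Visit Mae → queue [Cal, Cyd, Fay, Hana, Kai, Xiu, Vic, Wes]
Visit Cal → queue [Cyd, Fay, Hana, Kai, Xiu, Vic, Wes]
Visit Cyd → queue [Fay, Hana, Kai, Xiu, Vic, Wes]
Visit Fay → queue [Hana, Kai, Xiu, Vic, Wes]
Visit Hana → queue [Kai, Xiu, Vic, Wes]
Visit Kai → queue [Xiu, Vic, Wes]
Visit Xiu → queue [Vic, Wes]
Visit Vic → queue [Wes]
Visit Wes → queue []

Gus → Eli → Ivy → Jae → Omar → Pia → Sam → Tao → Yul → Ada → Lou → Mae → Cal → Cyd → Fay → Hana → Kai → Xiu → Vic → Wes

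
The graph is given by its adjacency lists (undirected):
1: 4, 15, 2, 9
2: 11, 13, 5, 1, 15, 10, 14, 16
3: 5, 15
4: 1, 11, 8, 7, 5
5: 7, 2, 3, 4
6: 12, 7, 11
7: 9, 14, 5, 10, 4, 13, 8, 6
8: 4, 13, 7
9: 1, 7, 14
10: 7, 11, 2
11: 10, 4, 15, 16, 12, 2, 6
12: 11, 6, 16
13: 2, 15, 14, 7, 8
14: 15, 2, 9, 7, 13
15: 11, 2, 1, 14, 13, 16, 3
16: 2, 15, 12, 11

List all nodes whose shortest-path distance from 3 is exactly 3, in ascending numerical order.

Level 0: 3
Level 1: 5, 15
Level 2: 1, 2, 4, 7, 11, 13, 14, 16
Level 3: 6, 8, 9, 10, 12

6, 8, 9, 10, 12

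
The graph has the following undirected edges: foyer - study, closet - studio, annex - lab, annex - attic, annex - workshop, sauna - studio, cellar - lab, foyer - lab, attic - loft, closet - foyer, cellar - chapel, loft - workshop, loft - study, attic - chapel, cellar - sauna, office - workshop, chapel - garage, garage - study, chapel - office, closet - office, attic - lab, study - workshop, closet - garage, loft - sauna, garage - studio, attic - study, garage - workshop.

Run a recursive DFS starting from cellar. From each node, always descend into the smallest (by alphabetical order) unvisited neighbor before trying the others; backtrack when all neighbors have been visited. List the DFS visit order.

Visit cellar
cellar → chapel
chapel → attic
attic → annex
annex → lab
lab → foyer
foyer → closet
closet → garage
garage → studio
studio → sauna
sauna → loft
loft → study
study → workshop
workshop → office

cellar, chapel, attic, annex, lab, foyer, closet, garage, studio, sauna, loft, study, workshop, office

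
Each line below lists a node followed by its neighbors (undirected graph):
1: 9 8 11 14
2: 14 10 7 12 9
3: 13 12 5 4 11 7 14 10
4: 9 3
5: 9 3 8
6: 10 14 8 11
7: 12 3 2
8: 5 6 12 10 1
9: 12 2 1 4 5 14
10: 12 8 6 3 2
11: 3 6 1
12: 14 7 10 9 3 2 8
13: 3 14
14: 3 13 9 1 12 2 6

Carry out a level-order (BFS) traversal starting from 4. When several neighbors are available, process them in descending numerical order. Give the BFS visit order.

4, 9, 3, 14, 12, 5, 2, 1, 13, 11, 10, 7, 6, 8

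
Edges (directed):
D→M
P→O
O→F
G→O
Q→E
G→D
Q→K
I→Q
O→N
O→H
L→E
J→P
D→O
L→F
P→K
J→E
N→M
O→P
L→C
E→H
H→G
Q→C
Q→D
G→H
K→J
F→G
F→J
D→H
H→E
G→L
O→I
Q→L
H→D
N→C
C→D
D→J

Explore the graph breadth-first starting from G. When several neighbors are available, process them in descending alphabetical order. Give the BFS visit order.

Visit G; enqueue O, L, H, D → queue [O, L, H, D]
Visit O; enqueue P, N, I, F → queue [L, H, D, P, N, I, F]
Visit L; enqueue E, C → queue [H, D, P, N, I, F, E, C]
Visit H → queue [D, P, N, I, F, E, C]
Visit D; enqueue M, J → queue [P, N, I, F, E, C, M, J]
Visit P; enqueue K → queue [N, I, F, E, C, M, J, K]
Visit N → queue [I, F, E, C, M, J, K]
Visit I; enqueue Q → queue [F, E, C, M, J, K, Q]
Visit F → queue [E, C, M, J, K, Q]
Visit E → queue [C, M, J, K, Q]
Visit C → queue [M, J, K, Q]
Visit M → queue [J, K, Q]
Visit J → queue [K, Q]
Visit K → queue [Q]
Visit Q → queue []

G, O, L, H, D, P, N, I, F, E, C, M, J, K, Q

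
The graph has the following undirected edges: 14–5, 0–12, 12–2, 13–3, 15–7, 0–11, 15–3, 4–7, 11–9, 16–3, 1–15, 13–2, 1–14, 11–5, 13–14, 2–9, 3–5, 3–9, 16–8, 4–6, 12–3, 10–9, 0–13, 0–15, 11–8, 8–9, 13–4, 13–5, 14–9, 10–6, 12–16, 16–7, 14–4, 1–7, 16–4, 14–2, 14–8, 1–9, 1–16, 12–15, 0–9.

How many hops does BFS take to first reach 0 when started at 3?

Level 0: 3
Level 1: 5, 9, 12, 13, 15, 16
Level 2: 0, 1, 2, 4, 7, 8, 10, 11, 14
Level 3: 6
0 first appears at level 2.

2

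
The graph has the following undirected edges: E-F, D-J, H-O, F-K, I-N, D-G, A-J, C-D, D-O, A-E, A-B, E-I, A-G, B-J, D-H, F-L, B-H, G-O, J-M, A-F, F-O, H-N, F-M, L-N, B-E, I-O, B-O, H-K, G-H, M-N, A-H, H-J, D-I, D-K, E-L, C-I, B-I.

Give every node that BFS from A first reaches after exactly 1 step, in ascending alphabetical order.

B, E, F, G, H, J

Level 0: A
Level 1: B, E, F, G, H, J
Level 2: D, I, K, L, M, N, O
Level 3: C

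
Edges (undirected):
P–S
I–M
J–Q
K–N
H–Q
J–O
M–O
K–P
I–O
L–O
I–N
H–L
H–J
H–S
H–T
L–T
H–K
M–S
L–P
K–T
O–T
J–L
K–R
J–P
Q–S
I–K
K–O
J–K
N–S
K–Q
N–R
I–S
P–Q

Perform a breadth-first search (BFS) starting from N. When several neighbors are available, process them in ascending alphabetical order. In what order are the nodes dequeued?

N -> I -> K -> R -> S -> M -> O -> H -> J -> P -> Q -> T -> L

Visit N; enqueue I, K, R, S → queue [I, K, R, S]
Visit I; enqueue M, O → queue [K, R, S, M, O]
Visit K; enqueue H, J, P, Q, T → queue [R, S, M, O, H, J, P, Q, T]
Visit R → queue [S, M, O, H, J, P, Q, T]
Visit S → queue [M, O, H, J, P, Q, T]
Visit M → queue [O, H, J, P, Q, T]
Visit O; enqueue L → queue [H, J, P, Q, T, L]
Visit H → queue [J, P, Q, T, L]
Visit J → queue [P, Q, T, L]
Visit P → queue [Q, T, L]
Visit Q → queue [T, L]
Visit T → queue [L]
Visit L → queue []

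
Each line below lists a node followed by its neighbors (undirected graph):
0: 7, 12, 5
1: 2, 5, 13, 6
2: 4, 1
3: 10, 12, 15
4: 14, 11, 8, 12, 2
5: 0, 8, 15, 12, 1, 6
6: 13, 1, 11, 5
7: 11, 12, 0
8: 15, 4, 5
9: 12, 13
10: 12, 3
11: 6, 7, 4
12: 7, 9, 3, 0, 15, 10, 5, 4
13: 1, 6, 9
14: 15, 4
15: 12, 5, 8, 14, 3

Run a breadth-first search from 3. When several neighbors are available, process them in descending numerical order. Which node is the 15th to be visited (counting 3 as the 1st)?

Visit 3; enqueue 15, 12, 10 → queue [15, 12, 10]
Visit 15; enqueue 14, 8, 5 → queue [12, 10, 14, 8, 5]
Visit 12; enqueue 9, 7, 4, 0 → queue [10, 14, 8, 5, 9, 7, 4, 0]
Visit 10 → queue [14, 8, 5, 9, 7, 4, 0]
Visit 14 → queue [8, 5, 9, 7, 4, 0]
Visit 8 → queue [5, 9, 7, 4, 0]
Visit 5; enqueue 6, 1 → queue [9, 7, 4, 0, 6, 1]
Visit 9; enqueue 13 → queue [7, 4, 0, 6, 1, 13]
Visit 7; enqueue 11 → queue [4, 0, 6, 1, 13, 11]
Visit 4; enqueue 2 → queue [0, 6, 1, 13, 11, 2]
Visit 0 → queue [6, 1, 13, 11, 2]
Visit 6 → queue [1, 13, 11, 2]
Visit 1 → queue [13, 11, 2]
Visit 13 → queue [11, 2]
Visit 11 → queue [2]
Visit 2 → queue []

Visit order: 3, 15, 12, 10, 14, 8, 5, 9, 7, 4, 0, 6, 1, 13, 11, 2

11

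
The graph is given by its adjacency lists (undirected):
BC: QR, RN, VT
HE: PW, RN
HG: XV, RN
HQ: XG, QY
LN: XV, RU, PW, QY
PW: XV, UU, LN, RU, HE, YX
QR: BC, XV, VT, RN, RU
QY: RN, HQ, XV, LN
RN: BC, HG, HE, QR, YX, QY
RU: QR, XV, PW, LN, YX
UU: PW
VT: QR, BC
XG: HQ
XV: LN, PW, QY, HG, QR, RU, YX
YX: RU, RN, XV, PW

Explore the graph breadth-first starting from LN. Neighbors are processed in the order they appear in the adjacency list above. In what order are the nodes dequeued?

LN -> XV -> RU -> PW -> QY -> HG -> QR -> YX -> UU -> HE -> RN -> HQ -> BC -> VT -> XG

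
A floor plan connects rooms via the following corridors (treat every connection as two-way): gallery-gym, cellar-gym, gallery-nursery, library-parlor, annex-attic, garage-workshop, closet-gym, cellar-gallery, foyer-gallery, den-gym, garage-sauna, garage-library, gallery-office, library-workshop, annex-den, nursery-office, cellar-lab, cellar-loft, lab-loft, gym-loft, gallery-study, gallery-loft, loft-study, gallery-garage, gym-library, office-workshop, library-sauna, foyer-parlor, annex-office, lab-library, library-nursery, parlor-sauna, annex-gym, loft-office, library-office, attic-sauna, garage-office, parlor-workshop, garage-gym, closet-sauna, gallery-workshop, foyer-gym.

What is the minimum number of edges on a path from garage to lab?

Level 0: garage
Level 1: gallery, gym, library, office, sauna, workshop
Level 2: annex, attic, cellar, closet, den, foyer, lab, loft, nursery, parlor, study
lab first appears at level 2.

2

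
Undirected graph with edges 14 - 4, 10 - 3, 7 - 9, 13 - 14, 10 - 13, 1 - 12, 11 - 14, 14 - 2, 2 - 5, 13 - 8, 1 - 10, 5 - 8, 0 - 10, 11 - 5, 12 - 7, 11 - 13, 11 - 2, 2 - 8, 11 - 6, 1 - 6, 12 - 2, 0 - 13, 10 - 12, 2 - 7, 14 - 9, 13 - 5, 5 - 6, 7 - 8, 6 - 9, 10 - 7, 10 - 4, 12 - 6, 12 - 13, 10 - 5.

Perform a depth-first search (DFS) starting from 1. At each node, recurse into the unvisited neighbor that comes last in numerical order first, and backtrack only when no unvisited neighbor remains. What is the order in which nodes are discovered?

Visit 1
1 → 12
12 → 13
13 → 14
14 → 11
11 → 6
6 → 9
9 → 7
7 → 10
10 → 5
5 → 8
8 → 2
10 → 4
10 → 3
10 → 0

1, 12, 13, 14, 11, 6, 9, 7, 10, 5, 8, 2, 4, 3, 0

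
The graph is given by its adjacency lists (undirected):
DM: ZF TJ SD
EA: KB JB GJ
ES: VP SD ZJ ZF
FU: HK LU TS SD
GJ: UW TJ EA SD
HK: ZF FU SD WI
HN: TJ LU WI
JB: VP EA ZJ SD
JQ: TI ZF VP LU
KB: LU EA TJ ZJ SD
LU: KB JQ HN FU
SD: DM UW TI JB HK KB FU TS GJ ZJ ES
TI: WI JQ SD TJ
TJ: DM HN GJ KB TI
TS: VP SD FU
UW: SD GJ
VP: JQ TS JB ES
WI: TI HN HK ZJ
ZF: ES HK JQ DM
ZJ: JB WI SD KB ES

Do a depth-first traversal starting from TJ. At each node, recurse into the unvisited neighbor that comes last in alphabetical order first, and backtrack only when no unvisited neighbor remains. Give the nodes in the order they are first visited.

TJ, TI, WI, ZJ, SD, UW, GJ, EA, KB, LU, JQ, ZF, HK, FU, TS, VP, JB, ES, DM, HN

Visit TJ
TJ → TI
TI → WI
WI → ZJ
ZJ → SD
SD → UW
UW → GJ
GJ → EA
EA → KB
KB → LU
LU → JQ
JQ → ZF
ZF → HK
HK → FU
FU → TS
TS → VP
VP → JB
VP → ES
ZF → DM
LU → HN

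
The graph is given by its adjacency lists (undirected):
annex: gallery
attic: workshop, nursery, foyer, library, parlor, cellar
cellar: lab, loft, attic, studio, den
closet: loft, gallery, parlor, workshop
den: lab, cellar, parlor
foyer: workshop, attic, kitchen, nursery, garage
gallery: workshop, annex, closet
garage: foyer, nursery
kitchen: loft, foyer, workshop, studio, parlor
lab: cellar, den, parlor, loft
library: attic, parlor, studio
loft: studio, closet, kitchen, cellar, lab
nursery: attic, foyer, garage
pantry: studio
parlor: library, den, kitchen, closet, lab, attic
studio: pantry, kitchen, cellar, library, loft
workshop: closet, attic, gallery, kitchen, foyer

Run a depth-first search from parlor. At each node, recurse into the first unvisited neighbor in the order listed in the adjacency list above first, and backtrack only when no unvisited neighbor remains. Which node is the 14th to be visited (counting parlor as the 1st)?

lab

Visit parlor
parlor → library
library → attic
attic → workshop
workshop → closet
closet → loft
loft → studio
studio → pantry
studio → kitchen
kitchen → foyer
foyer → nursery
nursery → garage
studio → cellar
cellar → lab
lab → den
closet → gallery
gallery → annex

Visit order: parlor, library, attic, workshop, closet, loft, studio, pantry, kitchen, foyer, nursery, garage, cellar, lab, den, gallery, annex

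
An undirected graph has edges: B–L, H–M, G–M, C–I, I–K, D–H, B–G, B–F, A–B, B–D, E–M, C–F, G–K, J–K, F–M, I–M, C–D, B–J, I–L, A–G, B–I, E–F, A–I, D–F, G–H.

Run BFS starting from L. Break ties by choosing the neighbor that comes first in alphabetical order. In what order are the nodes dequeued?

Visit L; enqueue B, I → queue [B, I]
Visit B; enqueue A, D, F, G, J → queue [I, A, D, F, G, J]
Visit I; enqueue C, K, M → queue [A, D, F, G, J, C, K, M]
Visit A → queue [D, F, G, J, C, K, M]
Visit D; enqueue H → queue [F, G, J, C, K, M, H]
Visit F; enqueue E → queue [G, J, C, K, M, H, E]
Visit G → queue [J, C, K, M, H, E]
Visit J → queue [C, K, M, H, E]
Visit C → queue [K, M, H, E]
Visit K → queue [M, H, E]
Visit M → queue [H, E]
Visit H → queue [E]
Visit E → queue []

L → B → I → A → D → F → G → J → C → K → M → H → E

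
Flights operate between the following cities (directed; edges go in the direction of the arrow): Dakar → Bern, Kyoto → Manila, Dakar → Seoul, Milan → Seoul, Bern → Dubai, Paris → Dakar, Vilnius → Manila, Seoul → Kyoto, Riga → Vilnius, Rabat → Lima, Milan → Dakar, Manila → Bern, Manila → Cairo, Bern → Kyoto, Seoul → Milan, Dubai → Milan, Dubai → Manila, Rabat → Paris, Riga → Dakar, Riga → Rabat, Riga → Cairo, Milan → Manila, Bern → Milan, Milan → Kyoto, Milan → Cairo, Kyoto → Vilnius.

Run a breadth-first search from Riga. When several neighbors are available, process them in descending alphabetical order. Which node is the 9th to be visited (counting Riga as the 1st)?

Seoul

Visit Riga; enqueue Vilnius, Rabat, Dakar, Cairo → queue [Vilnius, Rabat, Dakar, Cairo]
Visit Vilnius; enqueue Manila → queue [Rabat, Dakar, Cairo, Manila]
Visit Rabat; enqueue Paris, Lima → queue [Dakar, Cairo, Manila, Paris, Lima]
Visit Dakar; enqueue Seoul, Bern → queue [Cairo, Manila, Paris, Lima, Seoul, Bern]
Visit Cairo → queue [Manila, Paris, Lima, Seoul, Bern]
Visit Manila → queue [Paris, Lima, Seoul, Bern]
Visit Paris → queue [Lima, Seoul, Bern]
Visit Lima → queue [Seoul, Bern]
Visit Seoul; enqueue Milan, Kyoto → queue [Bern, Milan, Kyoto]
Visit Bern; enqueue Dubai → queue [Milan, Kyoto, Dubai]
Visit Milan → queue [Kyoto, Dubai]
Visit Kyoto → queue [Dubai]
Visit Dubai → queue []

Visit order: Riga, Vilnius, Rabat, Dakar, Cairo, Manila, Paris, Lima, Seoul, Bern, Milan, Kyoto, Dubai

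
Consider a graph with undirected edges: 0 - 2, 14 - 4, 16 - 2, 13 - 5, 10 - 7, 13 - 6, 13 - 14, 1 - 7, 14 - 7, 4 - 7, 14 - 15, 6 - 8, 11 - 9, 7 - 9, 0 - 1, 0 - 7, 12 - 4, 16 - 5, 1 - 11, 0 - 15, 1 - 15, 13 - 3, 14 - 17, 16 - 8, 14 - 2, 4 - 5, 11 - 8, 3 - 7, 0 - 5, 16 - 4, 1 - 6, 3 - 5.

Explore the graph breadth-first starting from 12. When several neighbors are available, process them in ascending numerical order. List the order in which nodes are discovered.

12 -> 4 -> 5 -> 7 -> 14 -> 16 -> 0 -> 3 -> 13 -> 1 -> 9 -> 10 -> 2 -> 15 -> 17 -> 8 -> 6 -> 11

Visit 12; enqueue 4 → queue [4]
Visit 4; enqueue 5, 7, 14, 16 → queue [5, 7, 14, 16]
Visit 5; enqueue 0, 3, 13 → queue [7, 14, 16, 0, 3, 13]
Visit 7; enqueue 1, 9, 10 → queue [14, 16, 0, 3, 13, 1, 9, 10]
Visit 14; enqueue 2, 15, 17 → queue [16, 0, 3, 13, 1, 9, 10, 2, 15, 17]
Visit 16; enqueue 8 → queue [0, 3, 13, 1, 9, 10, 2, 15, 17, 8]
Visit 0 → queue [3, 13, 1, 9, 10, 2, 15, 17, 8]
Visit 3 → queue [13, 1, 9, 10, 2, 15, 17, 8]
Visit 13; enqueue 6 → queue [1, 9, 10, 2, 15, 17, 8, 6]
Visit 1; enqueue 11 → queue [9, 10, 2, 15, 17, 8, 6, 11]
Visit 9 → queue [10, 2, 15, 17, 8, 6, 11]
Visit 10 → queue [2, 15, 17, 8, 6, 11]
Visit 2 → queue [15, 17, 8, 6, 11]
Visit 15 → queue [17, 8, 6, 11]
Visit 17 → queue [8, 6, 11]
Visit 8 → queue [6, 11]
Visit 6 → queue [11]
Visit 11 → queue []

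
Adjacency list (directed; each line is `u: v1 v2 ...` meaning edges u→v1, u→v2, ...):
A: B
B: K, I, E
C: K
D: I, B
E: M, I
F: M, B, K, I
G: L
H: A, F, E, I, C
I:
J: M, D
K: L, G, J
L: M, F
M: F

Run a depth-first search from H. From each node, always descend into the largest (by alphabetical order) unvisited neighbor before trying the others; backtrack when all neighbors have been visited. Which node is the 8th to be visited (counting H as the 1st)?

Visit H
H → I
H → F
F → M
F → K
K → L
K → J
J → D
D → B
B → E
K → G
H → C
H → A

Visit order: H, I, F, M, K, L, J, D, B, E, G, C, A

D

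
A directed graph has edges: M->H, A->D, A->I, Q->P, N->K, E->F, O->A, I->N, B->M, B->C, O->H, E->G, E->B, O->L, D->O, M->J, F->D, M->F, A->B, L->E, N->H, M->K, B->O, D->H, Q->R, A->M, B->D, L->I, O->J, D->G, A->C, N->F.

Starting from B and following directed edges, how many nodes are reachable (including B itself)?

15

BFS from B visits: B, C, D, M, O, G, H, F, J, K, A, L, I, E, N
Reachable nodes: 15 of 18 total.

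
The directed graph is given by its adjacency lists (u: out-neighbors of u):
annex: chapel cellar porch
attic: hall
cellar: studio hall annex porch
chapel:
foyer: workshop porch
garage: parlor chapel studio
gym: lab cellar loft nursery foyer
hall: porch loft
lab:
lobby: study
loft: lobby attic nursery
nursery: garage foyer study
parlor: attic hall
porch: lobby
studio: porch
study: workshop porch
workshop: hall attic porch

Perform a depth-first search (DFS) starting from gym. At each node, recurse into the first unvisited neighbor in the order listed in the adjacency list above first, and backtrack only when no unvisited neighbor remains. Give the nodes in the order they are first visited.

Visit gym
gym → lab
gym → cellar
cellar → studio
studio → porch
porch → lobby
lobby → study
study → workshop
workshop → hall
hall → loft
loft → attic
loft → nursery
nursery → garage
garage → parlor
garage → chapel
nursery → foyer
cellar → annex

gym, lab, cellar, studio, porch, lobby, study, workshop, hall, loft, attic, nursery, garage, parlor, chapel, foyer, annex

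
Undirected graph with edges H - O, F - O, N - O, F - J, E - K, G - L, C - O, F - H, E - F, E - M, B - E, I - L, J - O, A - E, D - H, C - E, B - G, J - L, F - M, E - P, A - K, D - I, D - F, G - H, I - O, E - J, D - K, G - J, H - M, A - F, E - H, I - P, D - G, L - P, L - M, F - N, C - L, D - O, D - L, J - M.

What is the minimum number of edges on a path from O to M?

Level 0: O
Level 1: C, D, F, H, I, J, N
Level 2: A, E, G, K, L, M, P
Level 3: B
M first appears at level 2.

2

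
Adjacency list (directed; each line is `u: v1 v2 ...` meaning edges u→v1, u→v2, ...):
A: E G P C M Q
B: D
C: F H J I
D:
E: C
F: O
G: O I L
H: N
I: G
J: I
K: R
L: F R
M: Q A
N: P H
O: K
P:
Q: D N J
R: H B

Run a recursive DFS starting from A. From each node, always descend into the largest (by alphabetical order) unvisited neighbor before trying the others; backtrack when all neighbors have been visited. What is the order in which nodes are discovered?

Visit A
A → Q
Q → N
N → P
N → H
Q → J
J → I
I → G
G → O
O → K
K → R
R → B
B → D
G → L
L → F
A → M
A → E
E → C

A, Q, N, P, H, J, I, G, O, K, R, B, D, L, F, M, E, C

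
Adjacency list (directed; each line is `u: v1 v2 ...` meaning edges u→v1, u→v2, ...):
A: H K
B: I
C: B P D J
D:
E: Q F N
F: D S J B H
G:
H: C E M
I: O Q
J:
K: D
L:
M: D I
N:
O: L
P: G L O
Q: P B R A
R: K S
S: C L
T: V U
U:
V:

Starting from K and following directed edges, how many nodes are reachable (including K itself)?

2

BFS from K visits: K, D
Reachable nodes: 2 of 22 total.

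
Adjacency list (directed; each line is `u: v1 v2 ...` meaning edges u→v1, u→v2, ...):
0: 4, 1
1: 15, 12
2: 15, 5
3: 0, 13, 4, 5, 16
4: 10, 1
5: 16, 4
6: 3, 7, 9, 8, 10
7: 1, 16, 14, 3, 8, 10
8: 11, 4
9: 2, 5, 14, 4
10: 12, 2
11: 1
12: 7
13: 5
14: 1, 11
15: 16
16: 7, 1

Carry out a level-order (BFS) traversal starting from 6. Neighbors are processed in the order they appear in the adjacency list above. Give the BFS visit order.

Visit 6; enqueue 3, 7, 9, 8, 10 → queue [3, 7, 9, 8, 10]
Visit 3; enqueue 0, 13, 4, 5, 16 → queue [7, 9, 8, 10, 0, 13, 4, 5, 16]
Visit 7; enqueue 1, 14 → queue [9, 8, 10, 0, 13, 4, 5, 16, 1, 14]
Visit 9; enqueue 2 → queue [8, 10, 0, 13, 4, 5, 16, 1, 14, 2]
Visit 8; enqueue 11 → queue [10, 0, 13, 4, 5, 16, 1, 14, 2, 11]
Visit 10; enqueue 12 → queue [0, 13, 4, 5, 16, 1, 14, 2, 11, 12]
Visit 0 → queue [13, 4, 5, 16, 1, 14, 2, 11, 12]
Visit 13 → queue [4, 5, 16, 1, 14, 2, 11, 12]
Visit 4 → queue [5, 16, 1, 14, 2, 11, 12]
Visit 5 → queue [16, 1, 14, 2, 11, 12]
Visit 16 → queue [1, 14, 2, 11, 12]
Visit 1; enqueue 15 → queue [14, 2, 11, 12, 15]
Visit 14 → queue [2, 11, 12, 15]
Visit 2 → queue [11, 12, 15]
Visit 11 → queue [12, 15]
Visit 12 → queue [15]
Visit 15 → queue []

6 3 7 9 8 10 0 13 4 5 16 1 14 2 11 12 15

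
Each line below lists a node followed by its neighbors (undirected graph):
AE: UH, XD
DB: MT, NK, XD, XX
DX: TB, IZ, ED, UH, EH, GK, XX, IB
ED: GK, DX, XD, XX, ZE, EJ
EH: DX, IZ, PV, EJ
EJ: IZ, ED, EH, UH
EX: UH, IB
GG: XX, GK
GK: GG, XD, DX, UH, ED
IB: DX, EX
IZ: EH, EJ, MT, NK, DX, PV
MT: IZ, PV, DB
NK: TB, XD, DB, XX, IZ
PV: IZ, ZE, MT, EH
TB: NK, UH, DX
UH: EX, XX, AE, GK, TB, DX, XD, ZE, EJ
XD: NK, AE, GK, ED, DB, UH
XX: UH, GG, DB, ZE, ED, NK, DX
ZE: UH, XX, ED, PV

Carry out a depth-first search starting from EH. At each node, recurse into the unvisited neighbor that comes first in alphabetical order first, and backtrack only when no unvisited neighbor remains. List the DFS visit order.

EH, DX, ED, EJ, IZ, MT, DB, NK, TB, UH, AE, XD, GK, GG, XX, ZE, PV, EX, IB

Visit EH
EH → DX
DX → ED
ED → EJ
EJ → IZ
IZ → MT
MT → DB
DB → NK
NK → TB
TB → UH
UH → AE
AE → XD
XD → GK
GK → GG
GG → XX
XX → ZE
ZE → PV
UH → EX
EX → IB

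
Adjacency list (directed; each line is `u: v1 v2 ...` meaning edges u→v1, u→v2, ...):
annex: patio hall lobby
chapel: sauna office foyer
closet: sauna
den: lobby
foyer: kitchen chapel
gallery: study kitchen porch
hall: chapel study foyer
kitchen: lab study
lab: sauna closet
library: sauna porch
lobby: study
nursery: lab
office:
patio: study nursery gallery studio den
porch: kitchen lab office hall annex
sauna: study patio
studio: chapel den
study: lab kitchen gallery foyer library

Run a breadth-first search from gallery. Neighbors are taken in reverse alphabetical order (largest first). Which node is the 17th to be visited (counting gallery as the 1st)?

Visit gallery; enqueue study, porch, kitchen → queue [study, porch, kitchen]
Visit study; enqueue library, lab, foyer → queue [porch, kitchen, library, lab, foyer]
Visit porch; enqueue office, hall, annex → queue [kitchen, library, lab, foyer, office, hall, annex]
Visit kitchen → queue [library, lab, foyer, office, hall, annex]
Visit library; enqueue sauna → queue [lab, foyer, office, hall, annex, sauna]
Visit lab; enqueue closet → queue [foyer, office, hall, annex, sauna, closet]
Visit foyer; enqueue chapel → queue [office, hall, annex, sauna, closet, chapel]
Visit office → queue [hall, annex, sauna, closet, chapel]
Visit hall → queue [annex, sauna, closet, chapel]
Visit annex; enqueue patio, lobby → queue [sauna, closet, chapel, patio, lobby]
Visit sauna → queue [closet, chapel, patio, lobby]
Visit closet → queue [chapel, patio, lobby]
Visit chapel → queue [patio, lobby]
Visit patio; enqueue studio, nursery, den → queue [lobby, studio, nursery, den]
Visit lobby → queue [studio, nursery, den]
Visit studio → queue [nursery, den]
Visit nursery → queue [den]
Visit den → queue []

Visit order: gallery, study, porch, kitchen, library, lab, foyer, office, hall, annex, sauna, closet, chapel, patio, lobby, studio, nursery, den

nursery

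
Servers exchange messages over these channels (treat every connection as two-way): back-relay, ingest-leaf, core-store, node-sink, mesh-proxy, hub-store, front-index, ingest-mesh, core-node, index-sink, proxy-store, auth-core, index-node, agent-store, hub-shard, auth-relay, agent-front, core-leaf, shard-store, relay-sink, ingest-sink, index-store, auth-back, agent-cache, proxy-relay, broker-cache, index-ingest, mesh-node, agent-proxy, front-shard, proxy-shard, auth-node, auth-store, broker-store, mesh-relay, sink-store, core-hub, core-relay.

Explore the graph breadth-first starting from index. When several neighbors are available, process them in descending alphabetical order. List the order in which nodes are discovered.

Visit index; enqueue store, sink, node, ingest, front → queue [store, sink, node, ingest, front]
Visit store; enqueue shard, proxy, hub, core, broker, auth, agent → queue [sink, node, ingest, front, shard, proxy, hub, core, broker, auth, agent]
Visit sink; enqueue relay → queue [node, ingest, front, shard, proxy, hub, core, broker, auth, agent, relay]
Visit node; enqueue mesh → queue [ingest, front, shard, proxy, hub, core, broker, auth, agent, relay, mesh]
Visit ingest; enqueue leaf → queue [front, shard, proxy, hub, core, broker, auth, agent, relay, mesh, leaf]
Visit front → queue [shard, proxy, hub, core, broker, auth, agent, relay, mesh, leaf]
Visit shard → queue [proxy, hub, core, broker, auth, agent, relay, mesh, leaf]
Visit proxy → queue [hub, core, broker, auth, agent, relay, mesh, leaf]
Visit hub → queue [core, broker, auth, agent, relay, mesh, leaf]
Visit core → queue [broker, auth, agent, relay, mesh, leaf]
Visit broker; enqueue cache → queue [auth, agent, relay, mesh, leaf, cache]
Visit auth; enqueue back → queue [agent, relay, mesh, leaf, cache, back]
Visit agent → queue [relay, mesh, leaf, cache, back]
Visit relay → queue [mesh, leaf, cache, back]
Visit mesh → queue [leaf, cache, back]
Visit leaf → queue [cache, back]
Visit cache → queue [back]
Visit back → queue []

index, store, sink, node, ingest, front, shard, proxy, hub, core, broker, auth, agent, relay, mesh, leaf, cache, back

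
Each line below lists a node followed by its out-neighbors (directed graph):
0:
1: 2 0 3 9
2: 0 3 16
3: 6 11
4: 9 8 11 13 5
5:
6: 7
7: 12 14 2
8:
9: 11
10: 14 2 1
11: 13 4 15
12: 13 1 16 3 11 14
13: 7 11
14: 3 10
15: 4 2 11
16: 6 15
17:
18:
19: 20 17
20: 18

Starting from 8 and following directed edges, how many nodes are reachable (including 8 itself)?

BFS from 8 visits: 8
Reachable nodes: 1 of 21 total.

1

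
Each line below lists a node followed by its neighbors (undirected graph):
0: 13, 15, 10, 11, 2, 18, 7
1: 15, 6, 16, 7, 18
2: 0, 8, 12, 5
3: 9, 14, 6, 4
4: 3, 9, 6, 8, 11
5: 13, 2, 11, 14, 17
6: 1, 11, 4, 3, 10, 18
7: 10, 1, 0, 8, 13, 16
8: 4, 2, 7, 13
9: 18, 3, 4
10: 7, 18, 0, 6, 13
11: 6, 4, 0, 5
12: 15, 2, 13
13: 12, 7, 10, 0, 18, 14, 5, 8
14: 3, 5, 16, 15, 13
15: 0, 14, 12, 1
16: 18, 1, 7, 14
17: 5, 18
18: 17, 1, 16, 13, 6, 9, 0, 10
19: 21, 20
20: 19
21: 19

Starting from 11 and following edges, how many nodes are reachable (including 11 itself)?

BFS from 11 visits: 11, 6, 4, 0, 5, 1, 3, 10, 18, 9, 8, 13, 15, 2, 7, 14, 17, 16, 12
Reachable nodes: 19 of 22 total.

19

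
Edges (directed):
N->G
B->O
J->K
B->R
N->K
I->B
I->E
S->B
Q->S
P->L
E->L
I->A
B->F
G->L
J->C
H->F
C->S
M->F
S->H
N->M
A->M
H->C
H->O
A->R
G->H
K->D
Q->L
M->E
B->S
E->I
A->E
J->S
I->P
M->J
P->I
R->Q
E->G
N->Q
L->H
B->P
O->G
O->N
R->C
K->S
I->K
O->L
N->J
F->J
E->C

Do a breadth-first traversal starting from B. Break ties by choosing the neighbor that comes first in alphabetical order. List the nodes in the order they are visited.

Visit B; enqueue F, O, P, R, S → queue [F, O, P, R, S]
Visit F; enqueue J → queue [O, P, R, S, J]
Visit O; enqueue G, L, N → queue [P, R, S, J, G, L, N]
Visit P; enqueue I → queue [R, S, J, G, L, N, I]
Visit R; enqueue C, Q → queue [S, J, G, L, N, I, C, Q]
Visit S; enqueue H → queue [J, G, L, N, I, C, Q, H]
Visit J; enqueue K → queue [G, L, N, I, C, Q, H, K]
Visit G → queue [L, N, I, C, Q, H, K]
Visit L → queue [N, I, C, Q, H, K]
Visit N; enqueue M → queue [I, C, Q, H, K, M]
Visit I; enqueue A, E → queue [C, Q, H, K, M, A, E]
Visit C → queue [Q, H, K, M, A, E]
Visit Q → queue [H, K, M, A, E]
Visit H → queue [K, M, A, E]
Visit K; enqueue D → queue [M, A, E, D]
Visit M → queue [A, E, D]
Visit A → queue [E, D]
Visit E → queue [D]
Visit D → queue []

B, F, O, P, R, S, J, G, L, N, I, C, Q, H, K, M, A, E, D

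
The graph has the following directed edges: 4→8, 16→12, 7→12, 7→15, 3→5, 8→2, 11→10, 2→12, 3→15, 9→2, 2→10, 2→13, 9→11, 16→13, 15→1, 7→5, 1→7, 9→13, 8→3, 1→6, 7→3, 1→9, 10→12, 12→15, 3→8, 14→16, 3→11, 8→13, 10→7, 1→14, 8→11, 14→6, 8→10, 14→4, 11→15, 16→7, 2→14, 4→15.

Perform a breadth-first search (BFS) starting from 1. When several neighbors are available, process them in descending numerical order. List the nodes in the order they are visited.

Visit 1; enqueue 14, 9, 7, 6 → queue [14, 9, 7, 6]
Visit 14; enqueue 16, 4 → queue [9, 7, 6, 16, 4]
Visit 9; enqueue 13, 11, 2 → queue [7, 6, 16, 4, 13, 11, 2]
Visit 7; enqueue 15, 12, 5, 3 → queue [6, 16, 4, 13, 11, 2, 15, 12, 5, 3]
Visit 6 → queue [16, 4, 13, 11, 2, 15, 12, 5, 3]
Visit 16 → queue [4, 13, 11, 2, 15, 12, 5, 3]
Visit 4; enqueue 8 → queue [13, 11, 2, 15, 12, 5, 3, 8]
Visit 13 → queue [11, 2, 15, 12, 5, 3, 8]
Visit 11; enqueue 10 → queue [2, 15, 12, 5, 3, 8, 10]
Visit 2 → queue [15, 12, 5, 3, 8, 10]
Visit 15 → queue [12, 5, 3, 8, 10]
Visit 12 → queue [5, 3, 8, 10]
Visit 5 → queue [3, 8, 10]
Visit 3 → queue [8, 10]
Visit 8 → queue [10]
Visit 10 → queue []

1 14 9 7 6 16 4 13 11 2 15 12 5 3 8 10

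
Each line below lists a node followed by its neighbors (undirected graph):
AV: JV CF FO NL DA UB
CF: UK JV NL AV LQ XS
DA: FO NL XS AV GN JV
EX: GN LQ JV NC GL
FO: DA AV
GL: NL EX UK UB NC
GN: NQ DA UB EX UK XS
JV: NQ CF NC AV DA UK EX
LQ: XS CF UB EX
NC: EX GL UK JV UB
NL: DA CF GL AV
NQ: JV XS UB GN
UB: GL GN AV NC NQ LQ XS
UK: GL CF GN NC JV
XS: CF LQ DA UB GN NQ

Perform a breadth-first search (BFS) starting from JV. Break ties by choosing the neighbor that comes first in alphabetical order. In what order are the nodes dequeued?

Visit JV; enqueue AV, CF, DA, EX, NC, NQ, UK → queue [AV, CF, DA, EX, NC, NQ, UK]
Visit AV; enqueue FO, NL, UB → queue [CF, DA, EX, NC, NQ, UK, FO, NL, UB]
Visit CF; enqueue LQ, XS → queue [DA, EX, NC, NQ, UK, FO, NL, UB, LQ, XS]
Visit DA; enqueue GN → queue [EX, NC, NQ, UK, FO, NL, UB, LQ, XS, GN]
Visit EX; enqueue GL → queue [NC, NQ, UK, FO, NL, UB, LQ, XS, GN, GL]
Visit NC → queue [NQ, UK, FO, NL, UB, LQ, XS, GN, GL]
Visit NQ → queue [UK, FO, NL, UB, LQ, XS, GN, GL]
Visit UK → queue [FO, NL, UB, LQ, XS, GN, GL]
Visit FO → queue [NL, UB, LQ, XS, GN, GL]
Visit NL → queue [UB, LQ, XS, GN, GL]
Visit UB → queue [LQ, XS, GN, GL]
Visit LQ → queue [XS, GN, GL]
Visit XS → queue [GN, GL]
Visit GN → queue [GL]
Visit GL → queue []

JV, AV, CF, DA, EX, NC, NQ, UK, FO, NL, UB, LQ, XS, GN, GL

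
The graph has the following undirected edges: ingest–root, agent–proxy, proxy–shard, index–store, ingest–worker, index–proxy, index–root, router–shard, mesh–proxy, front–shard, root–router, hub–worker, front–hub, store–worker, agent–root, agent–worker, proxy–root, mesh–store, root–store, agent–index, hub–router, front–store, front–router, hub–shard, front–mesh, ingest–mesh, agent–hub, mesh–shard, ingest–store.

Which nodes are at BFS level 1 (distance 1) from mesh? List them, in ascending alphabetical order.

Level 0: mesh
Level 1: front, ingest, proxy, shard, store
Level 2: agent, hub, index, root, router, worker

front, ingest, proxy, shard, store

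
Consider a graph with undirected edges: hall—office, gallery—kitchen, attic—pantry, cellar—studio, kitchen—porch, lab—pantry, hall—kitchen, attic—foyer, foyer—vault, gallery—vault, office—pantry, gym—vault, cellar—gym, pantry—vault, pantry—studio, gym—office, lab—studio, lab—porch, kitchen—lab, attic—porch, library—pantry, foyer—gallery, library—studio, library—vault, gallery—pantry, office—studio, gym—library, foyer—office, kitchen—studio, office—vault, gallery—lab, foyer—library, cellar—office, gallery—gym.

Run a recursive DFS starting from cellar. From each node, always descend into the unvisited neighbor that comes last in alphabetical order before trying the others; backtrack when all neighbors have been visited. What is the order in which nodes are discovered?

cellar → studio → pantry → vault → office → hall → kitchen → porch → lab → gallery → gym → library → foyer → attic

Visit cellar
cellar → studio
studio → pantry
pantry → vault
vault → office
office → hall
hall → kitchen
kitchen → porch
porch → lab
lab → gallery
gallery → gym
gym → library
library → foyer
foyer → attic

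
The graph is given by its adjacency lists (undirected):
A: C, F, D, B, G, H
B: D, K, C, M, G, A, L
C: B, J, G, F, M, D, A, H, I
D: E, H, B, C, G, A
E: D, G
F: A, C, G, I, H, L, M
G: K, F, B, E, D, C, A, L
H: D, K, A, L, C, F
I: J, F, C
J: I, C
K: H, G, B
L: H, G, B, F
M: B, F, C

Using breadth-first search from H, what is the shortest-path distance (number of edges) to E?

Level 0: H
Level 1: A, C, D, F, K, L
Level 2: B, E, G, I, J, M
E first appears at level 2.

2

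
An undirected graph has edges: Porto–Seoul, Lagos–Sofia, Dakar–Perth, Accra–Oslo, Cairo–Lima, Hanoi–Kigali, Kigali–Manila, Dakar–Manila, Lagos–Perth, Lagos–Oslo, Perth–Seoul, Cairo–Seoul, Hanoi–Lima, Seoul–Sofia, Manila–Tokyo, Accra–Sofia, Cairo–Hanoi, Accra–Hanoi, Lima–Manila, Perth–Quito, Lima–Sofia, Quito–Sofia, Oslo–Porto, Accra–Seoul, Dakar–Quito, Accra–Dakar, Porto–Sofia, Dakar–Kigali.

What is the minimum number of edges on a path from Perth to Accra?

2

Level 0: Perth
Level 1: Dakar, Lagos, Quito, Seoul
Level 2: Accra, Cairo, Kigali, Manila, Oslo, Porto, Sofia
Level 3: Hanoi, Lima, Tokyo
Accra first appears at level 2.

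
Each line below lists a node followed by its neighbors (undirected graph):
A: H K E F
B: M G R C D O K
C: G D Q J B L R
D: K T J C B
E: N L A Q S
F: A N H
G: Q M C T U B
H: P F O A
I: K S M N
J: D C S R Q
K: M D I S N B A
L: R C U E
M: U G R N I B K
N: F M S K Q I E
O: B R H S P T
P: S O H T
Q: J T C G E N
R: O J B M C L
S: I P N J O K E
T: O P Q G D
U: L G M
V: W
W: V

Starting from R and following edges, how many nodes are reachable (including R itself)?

BFS from R visits: R, O, M, L, J, C, B, T, S, P, H, U, N, K, I, G, E, Q, D, F, A
Reachable nodes: 21 of 23 total.

21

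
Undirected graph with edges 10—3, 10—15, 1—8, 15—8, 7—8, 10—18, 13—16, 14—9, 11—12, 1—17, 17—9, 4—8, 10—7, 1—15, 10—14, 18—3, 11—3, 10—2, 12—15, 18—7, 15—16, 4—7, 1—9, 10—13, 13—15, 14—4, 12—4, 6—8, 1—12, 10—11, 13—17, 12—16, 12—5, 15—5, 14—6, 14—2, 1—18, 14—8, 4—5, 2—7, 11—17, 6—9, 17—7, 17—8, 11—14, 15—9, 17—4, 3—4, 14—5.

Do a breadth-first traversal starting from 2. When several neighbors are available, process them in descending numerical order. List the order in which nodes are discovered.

2, 14, 10, 7, 11, 9, 8, 6, 5, 4, 18, 15, 13, 3, 17, 12, 1, 16

Visit 2; enqueue 14, 10, 7 → queue [14, 10, 7]
Visit 14; enqueue 11, 9, 8, 6, 5, 4 → queue [10, 7, 11, 9, 8, 6, 5, 4]
Visit 10; enqueue 18, 15, 13, 3 → queue [7, 11, 9, 8, 6, 5, 4, 18, 15, 13, 3]
Visit 7; enqueue 17 → queue [11, 9, 8, 6, 5, 4, 18, 15, 13, 3, 17]
Visit 11; enqueue 12 → queue [9, 8, 6, 5, 4, 18, 15, 13, 3, 17, 12]
Visit 9; enqueue 1 → queue [8, 6, 5, 4, 18, 15, 13, 3, 17, 12, 1]
Visit 8 → queue [6, 5, 4, 18, 15, 13, 3, 17, 12, 1]
Visit 6 → queue [5, 4, 18, 15, 13, 3, 17, 12, 1]
Visit 5 → queue [4, 18, 15, 13, 3, 17, 12, 1]
Visit 4 → queue [18, 15, 13, 3, 17, 12, 1]
Visit 18 → queue [15, 13, 3, 17, 12, 1]
Visit 15; enqueue 16 → queue [13, 3, 17, 12, 1, 16]
Visit 13 → queue [3, 17, 12, 1, 16]
Visit 3 → queue [17, 12, 1, 16]
Visit 17 → queue [12, 1, 16]
Visit 12 → queue [1, 16]
Visit 1 → queue [16]
Visit 16 → queue []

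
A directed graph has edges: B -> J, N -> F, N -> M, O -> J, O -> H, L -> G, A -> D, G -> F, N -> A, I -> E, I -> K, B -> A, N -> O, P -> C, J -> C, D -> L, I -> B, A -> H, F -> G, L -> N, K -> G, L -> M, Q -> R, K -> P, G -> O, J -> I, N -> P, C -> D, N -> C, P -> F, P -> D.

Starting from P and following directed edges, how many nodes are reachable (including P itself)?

16

BFS from P visits: P, F, D, C, G, L, O, N, M, J, H, A, I, K, E, B
Reachable nodes: 16 of 18 total.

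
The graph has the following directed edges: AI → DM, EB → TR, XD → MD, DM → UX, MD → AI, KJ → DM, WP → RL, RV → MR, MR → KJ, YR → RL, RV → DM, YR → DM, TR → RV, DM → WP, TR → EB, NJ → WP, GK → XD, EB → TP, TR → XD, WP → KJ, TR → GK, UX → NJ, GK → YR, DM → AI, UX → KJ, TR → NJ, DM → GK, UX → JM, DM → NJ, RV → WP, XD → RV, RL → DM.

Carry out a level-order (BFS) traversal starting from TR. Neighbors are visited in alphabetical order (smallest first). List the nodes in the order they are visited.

TR -> EB -> GK -> NJ -> RV -> XD -> TP -> YR -> WP -> DM -> MR -> MD -> RL -> KJ -> AI -> UX -> JM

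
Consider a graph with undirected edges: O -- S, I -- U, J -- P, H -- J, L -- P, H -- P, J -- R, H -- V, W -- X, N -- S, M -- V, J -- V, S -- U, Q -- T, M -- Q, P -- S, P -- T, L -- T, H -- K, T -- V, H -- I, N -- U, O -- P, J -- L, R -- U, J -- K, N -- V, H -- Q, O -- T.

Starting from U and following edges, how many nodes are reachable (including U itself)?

15

BFS from U visits: U, I, N, R, S, H, V, J, O, P, K, Q, M, T, L
Reachable nodes: 15 of 17 total.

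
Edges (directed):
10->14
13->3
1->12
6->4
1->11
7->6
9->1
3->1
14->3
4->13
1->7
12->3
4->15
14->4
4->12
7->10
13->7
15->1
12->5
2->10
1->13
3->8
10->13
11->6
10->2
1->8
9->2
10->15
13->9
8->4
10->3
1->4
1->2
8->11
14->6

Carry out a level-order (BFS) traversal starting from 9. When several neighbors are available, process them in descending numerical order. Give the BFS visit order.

9, 2, 1, 10, 13, 12, 11, 8, 7, 4, 15, 14, 3, 5, 6

Visit 9; enqueue 2, 1 → queue [2, 1]
Visit 2; enqueue 10 → queue [1, 10]
Visit 1; enqueue 13, 12, 11, 8, 7, 4 → queue [10, 13, 12, 11, 8, 7, 4]
Visit 10; enqueue 15, 14, 3 → queue [13, 12, 11, 8, 7, 4, 15, 14, 3]
Visit 13 → queue [12, 11, 8, 7, 4, 15, 14, 3]
Visit 12; enqueue 5 → queue [11, 8, 7, 4, 15, 14, 3, 5]
Visit 11; enqueue 6 → queue [8, 7, 4, 15, 14, 3, 5, 6]
Visit 8 → queue [7, 4, 15, 14, 3, 5, 6]
Visit 7 → queue [4, 15, 14, 3, 5, 6]
Visit 4 → queue [15, 14, 3, 5, 6]
Visit 15 → queue [14, 3, 5, 6]
Visit 14 → queue [3, 5, 6]
Visit 3 → queue [5, 6]
Visit 5 → queue [6]
Visit 6 → queue []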